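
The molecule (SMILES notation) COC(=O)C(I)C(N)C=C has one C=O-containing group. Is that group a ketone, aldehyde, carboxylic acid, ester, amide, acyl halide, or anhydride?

The carbonyl is in the CH3OOC segment: CH3O–C(=O)–: carbonyl C bonded to C and to –OCH3 → ester (not ketone + ether).

ester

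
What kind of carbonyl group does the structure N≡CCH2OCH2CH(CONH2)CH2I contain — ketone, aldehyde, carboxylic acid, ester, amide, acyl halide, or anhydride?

amide

The carbonyl is in the CH(CONH2) segment: pendant –CONH2: carbonyl C bonded to C and N → amide.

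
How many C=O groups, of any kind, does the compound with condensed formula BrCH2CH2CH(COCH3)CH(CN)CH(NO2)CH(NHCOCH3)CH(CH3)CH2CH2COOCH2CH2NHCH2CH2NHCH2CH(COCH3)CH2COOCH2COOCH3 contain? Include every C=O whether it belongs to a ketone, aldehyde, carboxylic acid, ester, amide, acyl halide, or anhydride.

6

CH(COCH3): ketone, 1 C=O (running total 1).
CH(NHCOCH3): amide, 1 C=O (running total 2).
CH2COOCH2: ester, 1 C=O (running total 3).
CH(COCH3): ketone, 1 C=O (running total 4).
CH2COOCH2: ester, 1 C=O (running total 5).
COOCH3: ester, 1 C=O (running total 6).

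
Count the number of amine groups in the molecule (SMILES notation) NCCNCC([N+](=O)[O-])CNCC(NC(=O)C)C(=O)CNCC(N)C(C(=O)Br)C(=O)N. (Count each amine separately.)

Reading the structure from left to right:
  H2NCH2: –NH2 on an sp³ carbon with no adjacent C=O → amine.
  CH2NHCH2: C–N–C with sp³ carbons and no adjacent C=O → amine (secondary).
  CH(NO2): –NO2 on an sp³ carbon → nitro (the N=O is not a carbonyl).
  CH2NHCH2: C–N–C with sp³ carbons and no adjacent C=O → amine (secondary).
  CH(NHCOCH3): pendant –NHC(=O)CH3: N bonded to a carbonyl → amide (not amine).
  CO: –C(=O)– with carbon on both sides → ketone.
  CH2NHCH2: C–N–C with sp³ carbons and no adjacent C=O → amine (secondary).
  CH(NH2): –NH2 on an sp³ carbon with no adjacent C=O → amine.
  CH(COBr): pendant –C(=O)X: carbonyl C bonded to C and halogen → acyl halide.
  CONH2: –C(=O)NH2: carbonyl C bonded to C and to N → amide (the N is not a separate amine).
Amine appears at: H2NCH2, CH2NHCH2, CH2NHCH2, CH2NHCH2, CH(NH2) → 5.

5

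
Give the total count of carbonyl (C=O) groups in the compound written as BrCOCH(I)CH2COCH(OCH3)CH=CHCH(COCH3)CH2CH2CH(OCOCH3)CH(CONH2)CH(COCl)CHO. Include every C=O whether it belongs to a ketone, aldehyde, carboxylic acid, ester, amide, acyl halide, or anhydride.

7

BrCO: acyl halide, 1 C=O (running total 1).
CO: ketone, 1 C=O (running total 2).
CH(COCH3): ketone, 1 C=O (running total 3).
CH(OCOCH3): ester, 1 C=O (running total 4).
CH(CONH2): amide, 1 C=O (running total 5).
CH(COCl): acyl halide, 1 C=O (running total 6).
CHO: aldehyde, 1 C=O (running total 7).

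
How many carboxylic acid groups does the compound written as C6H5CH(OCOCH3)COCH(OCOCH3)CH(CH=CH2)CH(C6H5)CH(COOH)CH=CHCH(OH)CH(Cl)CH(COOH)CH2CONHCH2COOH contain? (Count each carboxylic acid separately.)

Reading the structure from left to right:
  C6H5: C6H5– phenyl ring → arene.
  CH(OCOCH3): pendant –OC(=O)CH3: an acyloxy group → ester.
  CO: –C(=O)– with carbon on both sides → ketone.
  CH(OCOCH3): pendant –OC(=O)CH3: an acyloxy group → ester.
  CH(CH=CH2): pendant –CH=CH2: C=C double bond → alkene.
  CH(C6H5): pendant –C6H5: benzene ring → arene.
  CH(COOH): pendant –COOH: carbonyl C bonded to C and –OH → carboxylic acid.
  CH=CH: C=C double bond → alkene.
  CH(OH): –OH on an sp³ carbon → alcohol (secondary).
  CH(Cl): halogen on an sp³ carbon → alkyl halide.
  CH(COOH): pendant –COOH: carbonyl C bonded to C and –OH → carboxylic acid.
  CH2CONHCH2: –C(=O)–N– linkage → amide (the N is not an amine).
  COOH: –COOH: carbonyl C bonded to –OH and C → carboxylic acid (the –OH is not a separate alcohol).
Carboxylic acid appears at: CH(COOH), CH(COOH), COOH → 3.

3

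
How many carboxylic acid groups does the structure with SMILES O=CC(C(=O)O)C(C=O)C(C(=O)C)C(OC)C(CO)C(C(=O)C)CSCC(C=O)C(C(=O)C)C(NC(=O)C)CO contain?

1

Working along the chain:
  OHC: terminal –CHO: carbonyl C bonded to H and C → aldehyde.
  CH(COOH): pendant –COOH: carbonyl C bonded to C and –OH → carboxylic acid.
  CH(CHO): pendant –CHO: carbonyl C bonded to C and H → aldehyde.
  CH(COCH3): pendant –COCH3: carbonyl C bonded to two carbons → ketone.
  CH(OCH3): pendant –OCH3: C–O–C with sp³ C, no adjacent C=O → ether.
  CH(CH2OH): pendant –CH2OH on an sp³ backbone C → alcohol.
  CH(COCH3): pendant –COCH3: carbonyl C bonded to two carbons → ketone.
  CH2SCH2: C–S–C linkage → sulfide (thioether).
  CH(CHO): pendant –CHO: carbonyl C bonded to C and H → aldehyde.
  CH(COCH3): pendant –COCH3: carbonyl C bonded to two carbons → ketone.
  CH(NHCOCH3): pendant –NHC(=O)CH3: N bonded to a carbonyl → amide (not amine).
  CH2OH: –OH on an sp³ carbon → alcohol.
Carboxylic acid appears at: CH(COOH) → 1.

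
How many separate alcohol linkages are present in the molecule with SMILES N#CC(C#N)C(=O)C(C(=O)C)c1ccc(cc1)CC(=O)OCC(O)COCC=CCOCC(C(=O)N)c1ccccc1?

1

N≡C–: carbon triple-bonded to nitrogen → nitrile.
pendant –C≡N: nitrile.
–C(=O)– with carbon on both sides → ketone.
pendant –COCH3: carbonyl C bonded to two carbons → ketone.
para-disubstituted benzene ring → arene.
–C(=O)–O–C with C on the carbonyl side → ester.
–OH on an sp³ carbon → alcohol (secondary).
C–O–C with sp³ carbons on both sides and no adjacent C=O → ether.
C=C double bond → alkene.
C–O–C with sp³ carbons on both sides and no adjacent C=O → ether.
pendant –CONH2: carbonyl C bonded to C and N → amide.
–C6H5 phenyl ring → arene.
Alcohol appears at: CH(OH) → 1.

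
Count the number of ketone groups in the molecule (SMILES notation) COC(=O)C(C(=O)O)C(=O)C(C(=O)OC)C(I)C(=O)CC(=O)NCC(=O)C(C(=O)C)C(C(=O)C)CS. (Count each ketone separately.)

Reading the structure from left to right:
  CH3OOC: CH3O–C(=O)–: carbonyl C bonded to C and to –OCH3 → ester (not ketone + ether).
  CH(COOH): pendant –COOH: carbonyl C bonded to C and –OH → carboxylic acid.
  CO: –C(=O)– with carbon on both sides → ketone.
  CH(COOCH3): pendant –COOCH3: carbonyl C bonded to C and –OCH3 → ester.
  CH(I): halogen on an sp³ carbon → alkyl halide.
  CO: –C(=O)– with carbon on both sides → ketone.
  CH2CONHCH2: –C(=O)–N– linkage → amide (the N is not an amine).
  CO: –C(=O)– with carbon on both sides → ketone.
  CH(COCH3): pendant –COCH3: carbonyl C bonded to two carbons → ketone.
  CH(COCH3): pendant –COCH3: carbonyl C bonded to two carbons → ketone.
  CH2SH: –SH on an sp³ carbon → thiol.
Ketone appears at: CO, CO, CO, CH(COCH3), CH(COCH3) → 5.

5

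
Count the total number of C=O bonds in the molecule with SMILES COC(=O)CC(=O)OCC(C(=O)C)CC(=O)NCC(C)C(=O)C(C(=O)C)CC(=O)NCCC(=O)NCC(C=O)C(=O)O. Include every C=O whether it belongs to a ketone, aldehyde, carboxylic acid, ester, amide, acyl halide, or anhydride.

10

CH3OOC: ester, 1 C=O (running total 1).
CH2COOCH2: ester, 1 C=O (running total 2).
CH(COCH3): ketone, 1 C=O (running total 3).
CH2CONHCH2: amide, 1 C=O (running total 4).
CO: ketone, 1 C=O (running total 5).
CH(COCH3): ketone, 1 C=O (running total 6).
CH2CONHCH2: amide, 1 C=O (running total 7).
CH2CONHCH2: amide, 1 C=O (running total 8).
CH(CHO): aldehyde, 1 C=O (running total 9).
COOH: carboxylic acid, 1 C=O (running total 10).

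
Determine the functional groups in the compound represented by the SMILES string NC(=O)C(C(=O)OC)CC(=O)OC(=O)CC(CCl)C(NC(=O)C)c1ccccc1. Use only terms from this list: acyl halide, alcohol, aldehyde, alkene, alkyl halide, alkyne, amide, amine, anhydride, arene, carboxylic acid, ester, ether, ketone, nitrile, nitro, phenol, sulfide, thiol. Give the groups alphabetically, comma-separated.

alkyl halide, amide, anhydride, arene, ester

Taking each segment in turn:
  H2NCO: –C(=O)NH2: carbonyl C bonded to C and to N → amide (the N is not a separate amine).
  CH(COOCH3): pendant –COOCH3: carbonyl C bonded to C and –OCH3 → ester.
  CH2CO-O-COCH2: two acyl groups sharing one oxygen, –C(=O)–O–C(=O)– → anhydride.
  CH(CH2Cl): pendant –CH2X: halogen on sp³ carbon → alkyl halide.
  CH(NHCOCH3): pendant –NHC(=O)CH3: N bonded to a carbonyl → amide (not amine).
  C6H5: –C6H5 phenyl ring → arene.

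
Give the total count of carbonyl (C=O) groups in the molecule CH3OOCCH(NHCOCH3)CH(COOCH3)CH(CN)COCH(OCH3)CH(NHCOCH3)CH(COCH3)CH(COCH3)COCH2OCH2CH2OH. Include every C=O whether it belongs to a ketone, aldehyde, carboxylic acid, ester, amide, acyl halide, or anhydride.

CH3OOC: ester, 1 C=O (running total 1).
CH(NHCOCH3): amide, 1 C=O (running total 2).
CH(COOCH3): ester, 1 C=O (running total 3).
CO: ketone, 1 C=O (running total 4).
CH(NHCOCH3): amide, 1 C=O (running total 5).
CH(COCH3): ketone, 1 C=O (running total 6).
CH(COCH3): ketone, 1 C=O (running total 7).
CO: ketone, 1 C=O (running total 8).

8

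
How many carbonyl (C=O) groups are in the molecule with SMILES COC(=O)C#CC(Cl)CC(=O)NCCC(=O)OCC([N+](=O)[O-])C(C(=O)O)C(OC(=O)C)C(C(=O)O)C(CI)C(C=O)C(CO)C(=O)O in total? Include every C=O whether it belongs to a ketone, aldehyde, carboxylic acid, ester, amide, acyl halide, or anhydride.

8

CH3OOC: ester, 1 C=O (running total 1).
CH2CONHCH2: amide, 1 C=O (running total 2).
CH2COOCH2: ester, 1 C=O (running total 3).
CH(COOH): carboxylic acid, 1 C=O (running total 4).
CH(OCOCH3): ester, 1 C=O (running total 5).
CH(COOH): carboxylic acid, 1 C=O (running total 6).
CH(CHO): aldehyde, 1 C=O (running total 7).
COOH: carboxylic acid, 1 C=O (running total 8).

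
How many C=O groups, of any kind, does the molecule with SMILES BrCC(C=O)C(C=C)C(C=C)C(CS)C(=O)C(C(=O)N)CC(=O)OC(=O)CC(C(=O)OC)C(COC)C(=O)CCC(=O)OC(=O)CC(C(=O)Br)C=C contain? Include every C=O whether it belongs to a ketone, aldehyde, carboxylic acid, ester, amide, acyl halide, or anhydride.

10

CH(CHO): aldehyde, 1 C=O (running total 1).
CO: ketone, 1 C=O (running total 2).
CH(CONH2): amide, 1 C=O (running total 3).
CH2CO-O-COCH2: anhydride, 2 C=O (running total 5).
CH(COOCH3): ester, 1 C=O (running total 6).
CO: ketone, 1 C=O (running total 7).
CH2CO-O-COCH2: anhydride, 2 C=O (running total 9).
CH(COBr): acyl halide, 1 C=O (running total 10).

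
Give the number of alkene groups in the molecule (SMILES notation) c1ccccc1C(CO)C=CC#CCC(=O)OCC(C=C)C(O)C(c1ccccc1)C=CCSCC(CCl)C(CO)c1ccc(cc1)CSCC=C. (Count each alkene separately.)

4

Taking each segment in turn:
  C6H5: C6H5– phenyl ring → arene.
  CH(CH2OH): pendant –CH2OH on an sp³ backbone C → alcohol.
  CH=CH: C=C double bond → alkene.
  C≡C: C≡C triple bond → alkyne.
  CH2COOCH2: –C(=O)–O–C with C on the carbonyl side → ester.
  CH(CH=CH2): pendant –CH=CH2: C=C double bond → alkene.
  CH(OH): –OH on an sp³ carbon → alcohol (secondary).
  CH(C6H5): pendant –C6H5: benzene ring → arene.
  CH=CH: C=C double bond → alkene.
  CH2SCH2: C–S–C linkage → sulfide (thioether).
  CH(CH2Cl): pendant –CH2X: halogen on sp³ carbon → alkyl halide.
  CH(CH2OH): pendant –CH2OH on an sp³ backbone C → alcohol.
  C6H4: para-disubstituted benzene ring → arene.
  CH2SCH2: C–S–C linkage → sulfide (thioether).
  CH=CH2: C=C double bond → alkene.
Alkene appears at: CH=CH, CH(CH=CH2), CH=CH, CH=CH2 → 4.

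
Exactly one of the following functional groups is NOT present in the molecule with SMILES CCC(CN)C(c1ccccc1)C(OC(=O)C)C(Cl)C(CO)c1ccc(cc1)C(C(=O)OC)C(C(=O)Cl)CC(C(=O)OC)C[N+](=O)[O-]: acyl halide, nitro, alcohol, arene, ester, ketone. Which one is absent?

ketone

arene: present (CH(C6H5) — pendant –C6H5: benzene ring → arene).
acyl halide: present (CH(COCl) — pendant –C(=O)X: carbonyl C bonded to C and halogen → acyl halide).
ester: present (CH(OCOCH3) — pendant –OC(=O)CH3: an acyloxy group → ester).
alcohol: present (CH(CH2OH) — pendant –CH2OH on an sp³ backbone C → alcohol).
nitro: present (CH2NO2 — –NO2 on carbon → nitro group).
ketone: absent. In each of CH(OCOCH3) and CH(COOCH3), the C=O is bonded to an –O–C group, which defines an ester, not a ketone. In CH(COCl), the C=O is bonded to a halogen, which defines an acyl halide, not a ketone.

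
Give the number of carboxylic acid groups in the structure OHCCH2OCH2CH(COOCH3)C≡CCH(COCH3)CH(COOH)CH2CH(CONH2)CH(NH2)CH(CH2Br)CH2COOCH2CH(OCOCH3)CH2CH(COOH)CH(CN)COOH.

Taking each segment in turn:
  OHC: terminal –CHO: carbonyl C bonded to H and C → aldehyde.
  CH2OCH2: C–O–C with sp³ carbons on both sides and no adjacent C=O → ether.
  CH(COOCH3): pendant –COOCH3: carbonyl C bonded to C and –OCH3 → ester.
  C≡C: C≡C triple bond → alkyne.
  CH(COCH3): pendant –COCH3: carbonyl C bonded to two carbons → ketone.
  CH(COOH): pendant –COOH: carbonyl C bonded to C and –OH → carboxylic acid.
  CH(CONH2): pendant –CONH2: carbonyl C bonded to C and N → amide.
  CH(NH2): –NH2 on an sp³ carbon with no adjacent C=O → amine.
  CH(CH2Br): pendant –CH2X: halogen on sp³ carbon → alkyl halide.
  CH2COOCH2: –C(=O)–O–C with C on the carbonyl side → ester.
  CH(OCOCH3): pendant –OC(=O)CH3: an acyloxy group → ester.
  CH(COOH): pendant –COOH: carbonyl C bonded to C and –OH → carboxylic acid.
  CH(CN): pendant –C≡N: nitrile.
  COOH: –COOH: carbonyl C bonded to –OH and C → carboxylic acid (the –OH is not a separate alcohol).
Carboxylic acid appears at: CH(COOH), CH(COOH), COOH → 3.

3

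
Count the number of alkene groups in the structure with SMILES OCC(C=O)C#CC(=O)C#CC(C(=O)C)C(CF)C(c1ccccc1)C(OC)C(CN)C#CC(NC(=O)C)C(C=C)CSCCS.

1

Reading the structure from left to right:
  HOCH2: HO– on an sp³ carbon → alcohol.
  CH(CHO): pendant –CHO: carbonyl C bonded to C and H → aldehyde.
  C≡C: C≡C triple bond → alkyne.
  CO: –C(=O)– with carbon on both sides → ketone.
  C≡C: C≡C triple bond → alkyne.
  CH(COCH3): pendant –COCH3: carbonyl C bonded to two carbons → ketone.
  CH(CH2F): pendant –CH2X: halogen on sp³ carbon → alkyl halide.
  CH(C6H5): pendant –C6H5: benzene ring → arene.
  CH(OCH3): pendant –OCH3: C–O–C with sp³ C, no adjacent C=O → ether.
  CH(CH2NH2): pendant –CH2NH2: N on sp³ C, no adjacent C=O → amine.
  C≡C: C≡C triple bond → alkyne.
  CH(NHCOCH3): pendant –NHC(=O)CH3: N bonded to a carbonyl → amide (not amine).
  CH(CH=CH2): pendant –CH=CH2: C=C double bond → alkene.
  CH2SCH2: C–S–C linkage → sulfide (thioether).
  CH2SH: –SH on an sp³ carbon → thiol.
Alkene appears at: CH(CH=CH2) → 1.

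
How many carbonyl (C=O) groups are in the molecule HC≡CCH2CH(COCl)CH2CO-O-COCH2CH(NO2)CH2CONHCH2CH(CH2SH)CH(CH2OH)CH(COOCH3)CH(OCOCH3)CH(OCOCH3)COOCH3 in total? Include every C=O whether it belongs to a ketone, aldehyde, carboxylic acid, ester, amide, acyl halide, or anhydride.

8

CH(COCl): acyl halide, 1 C=O (running total 1).
CH2CO-O-COCH2: anhydride, 2 C=O (running total 3).
CH2CONHCH2: amide, 1 C=O (running total 4).
CH(COOCH3): ester, 1 C=O (running total 5).
CH(OCOCH3): ester, 1 C=O (running total 6).
CH(OCOCH3): ester, 1 C=O (running total 7).
COOCH3: ester, 1 C=O (running total 8).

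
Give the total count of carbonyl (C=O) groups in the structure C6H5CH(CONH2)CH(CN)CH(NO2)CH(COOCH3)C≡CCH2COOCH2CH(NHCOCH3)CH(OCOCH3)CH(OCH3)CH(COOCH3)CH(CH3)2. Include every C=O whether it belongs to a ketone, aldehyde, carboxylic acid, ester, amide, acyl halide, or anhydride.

6

CH(CONH2): amide, 1 C=O (running total 1).
CH(COOCH3): ester, 1 C=O (running total 2).
CH2COOCH2: ester, 1 C=O (running total 3).
CH(NHCOCH3): amide, 1 C=O (running total 4).
CH(OCOCH3): ester, 1 C=O (running total 5).
CH(COOCH3): ester, 1 C=O (running total 6).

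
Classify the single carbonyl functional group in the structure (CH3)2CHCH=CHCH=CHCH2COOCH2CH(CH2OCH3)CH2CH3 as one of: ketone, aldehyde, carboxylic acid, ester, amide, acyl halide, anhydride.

The carbonyl is in the CH2COOCH2 segment: –C(=O)–O–C with C on the carbonyl side → ester.

ester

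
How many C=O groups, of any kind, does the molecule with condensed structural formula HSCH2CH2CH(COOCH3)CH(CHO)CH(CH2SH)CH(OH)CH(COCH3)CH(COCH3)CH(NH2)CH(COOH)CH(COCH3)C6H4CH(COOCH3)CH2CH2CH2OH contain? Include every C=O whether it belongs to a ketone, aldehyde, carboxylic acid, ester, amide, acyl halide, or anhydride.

7

CH(COOCH3): ester, 1 C=O (running total 1).
CH(CHO): aldehyde, 1 C=O (running total 2).
CH(COCH3): ketone, 1 C=O (running total 3).
CH(COCH3): ketone, 1 C=O (running total 4).
CH(COOH): carboxylic acid, 1 C=O (running total 5).
CH(COCH3): ketone, 1 C=O (running total 6).
CH(COOCH3): ester, 1 C=O (running total 7).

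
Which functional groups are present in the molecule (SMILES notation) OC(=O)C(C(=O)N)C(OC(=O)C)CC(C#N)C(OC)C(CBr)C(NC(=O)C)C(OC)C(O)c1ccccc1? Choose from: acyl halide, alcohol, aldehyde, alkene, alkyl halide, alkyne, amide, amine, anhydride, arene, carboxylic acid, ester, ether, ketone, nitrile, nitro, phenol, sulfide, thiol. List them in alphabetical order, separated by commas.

alcohol, alkyl halide, amide, arene, carboxylic acid, ester, ether, nitrile

Taking each segment in turn:
  HOOC: –COOH: carbonyl C bonded to –OH and C → carboxylic acid (the –OH is not a separate alcohol).
  CH(CONH2): pendant –CONH2: carbonyl C bonded to C and N → amide.
  CH(OCOCH3): pendant –OC(=O)CH3: an acyloxy group → ester.
  CH(CN): pendant –C≡N: nitrile.
  CH(OCH3): pendant –OCH3: C–O–C with sp³ C, no adjacent C=O → ether.
  CH(CH2Br): pendant –CH2X: halogen on sp³ carbon → alkyl halide.
  CH(NHCOCH3): pendant –NHC(=O)CH3: N bonded to a carbonyl → amide (not amine).
  CH(OCH3): pendant –OCH3: C–O–C with sp³ C, no adjacent C=O → ether.
  CH(OH): –OH on an sp³ carbon → alcohol (secondary).
  C6H5: –C6H5 phenyl ring → arene.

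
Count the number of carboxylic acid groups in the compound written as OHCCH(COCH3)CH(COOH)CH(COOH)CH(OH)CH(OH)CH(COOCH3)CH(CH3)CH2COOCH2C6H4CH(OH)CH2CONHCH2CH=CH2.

Working along the chain:
  OHC: terminal –CHO: carbonyl C bonded to H and C → aldehyde.
  CH(COCH3): pendant –COCH3: carbonyl C bonded to two carbons → ketone.
  CH(COOH): pendant –COOH: carbonyl C bonded to C and –OH → carboxylic acid.
  CH(COOH): pendant –COOH: carbonyl C bonded to C and –OH → carboxylic acid.
  CH(OH): –OH on an sp³ carbon → alcohol (secondary).
  CH(OH): –OH on an sp³ carbon → alcohol (secondary).
  CH(COOCH3): pendant –COOCH3: carbonyl C bonded to C and –OCH3 → ester.
  CH2COOCH2: –C(=O)–O–C with C on the carbonyl side → ester.
  C6H4: para-disubstituted benzene ring → arene.
  CH(OH): –OH on an sp³ carbon → alcohol (secondary).
  CH2CONHCH2: –C(=O)–N– linkage → amide (the N is not an amine).
  CH=CH2: C=C double bond → alkene.
Carboxylic acid appears at: CH(COOH), CH(COOH) → 2.

2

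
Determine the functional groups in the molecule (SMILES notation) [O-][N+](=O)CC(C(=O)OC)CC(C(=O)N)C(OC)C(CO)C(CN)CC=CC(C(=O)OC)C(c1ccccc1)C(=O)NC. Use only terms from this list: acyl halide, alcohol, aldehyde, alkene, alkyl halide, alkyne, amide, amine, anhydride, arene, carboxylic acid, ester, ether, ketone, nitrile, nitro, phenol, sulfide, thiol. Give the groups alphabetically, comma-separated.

alcohol, alkene, amide, amine, arene, ester, ether, nitro

–NO2 on carbon → nitro group.
pendant –COOCH3: carbonyl C bonded to C and –OCH3 → ester.
pendant –CONH2: carbonyl C bonded to C and N → amide.
pendant –OCH3: C–O–C with sp³ C, no adjacent C=O → ether.
pendant –CH2OH on an sp³ backbone C → alcohol.
pendant –CH2NH2: N on sp³ C, no adjacent C=O → amine.
C=C double bond → alkene.
pendant –COOCH3: carbonyl C bonded to C and –OCH3 → ester.
pendant –C6H5: benzene ring → arene.
–C(=O)NHCH3: carbonyl C bonded to C and to N → amide (the N is not an amine).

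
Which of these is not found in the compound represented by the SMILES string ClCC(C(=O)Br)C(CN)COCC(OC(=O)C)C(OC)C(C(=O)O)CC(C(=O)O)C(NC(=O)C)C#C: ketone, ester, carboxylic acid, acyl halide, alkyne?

acyl halide: present (CH(COBr) — pendant –C(=O)X: carbonyl C bonded to C and halogen → acyl halide).
carboxylic acid: present (CH(COOH) — pendant –COOH: carbonyl C bonded to C and –OH → carboxylic acid).
alkyne: present (C≡CH — C≡C triple bond → alkyne).
ester: present (CH(OCOCH3) — pendant –OC(=O)CH3: an acyloxy group → ester).
ketone: absent. In CH(OCOCH3), the C=O is bonded to an –O–C group, which defines an ester, not a ketone. In CH(NHCOCH3), the C=O is bonded to nitrogen, which defines an amide, not a ketone. In CH(COOH), the C=O bears an –OH, making it a carboxylic acid rather than a ketone. In CH(COBr), the C=O is bonded to a halogen, which defines an acyl halide, not a ketone.

ketone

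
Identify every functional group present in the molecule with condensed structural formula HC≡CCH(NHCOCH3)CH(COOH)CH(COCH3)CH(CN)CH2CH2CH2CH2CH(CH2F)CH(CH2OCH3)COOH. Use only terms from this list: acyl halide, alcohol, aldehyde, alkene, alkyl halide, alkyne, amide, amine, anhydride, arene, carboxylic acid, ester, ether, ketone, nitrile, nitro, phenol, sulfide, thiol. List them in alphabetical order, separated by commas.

alkyl halide, alkyne, amide, carboxylic acid, ether, ketone, nitrile

Taking each segment in turn:
  HC≡C: C≡C triple bond → alkyne.
  CH(NHCOCH3): pendant –NHC(=O)CH3: N bonded to a carbonyl → amide (not amine).
  CH(COOH): pendant –COOH: carbonyl C bonded to C and –OH → carboxylic acid.
  CH(COCH3): pendant –COCH3: carbonyl C bonded to two carbons → ketone.
  CH(CN): pendant –C≡N: nitrile.
  CH(CH2F): pendant –CH2X: halogen on sp³ carbon → alkyl halide.
  CH(CH2OCH3): pendant –CH2OCH3: C–O–C linkage → ether.
  COOH: –COOH: carbonyl C bonded to –OH and C → carboxylic acid (the –OH is not a separate alcohol).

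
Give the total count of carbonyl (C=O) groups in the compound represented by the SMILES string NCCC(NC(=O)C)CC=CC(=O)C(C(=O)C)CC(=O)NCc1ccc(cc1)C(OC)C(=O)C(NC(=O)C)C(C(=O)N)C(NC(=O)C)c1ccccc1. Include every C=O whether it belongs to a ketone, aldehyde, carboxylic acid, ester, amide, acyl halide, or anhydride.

8

CH(NHCOCH3): amide, 1 C=O (running total 1).
CO: ketone, 1 C=O (running total 2).
CH(COCH3): ketone, 1 C=O (running total 3).
CH2CONHCH2: amide, 1 C=O (running total 4).
CO: ketone, 1 C=O (running total 5).
CH(NHCOCH3): amide, 1 C=O (running total 6).
CH(CONH2): amide, 1 C=O (running total 7).
CH(NHCOCH3): amide, 1 C=O (running total 8).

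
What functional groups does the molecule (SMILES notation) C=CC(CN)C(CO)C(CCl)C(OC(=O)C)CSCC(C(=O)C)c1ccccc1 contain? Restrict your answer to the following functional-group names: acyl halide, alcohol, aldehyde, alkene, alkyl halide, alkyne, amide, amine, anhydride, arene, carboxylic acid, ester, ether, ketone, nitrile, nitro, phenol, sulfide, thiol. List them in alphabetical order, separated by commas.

alcohol, alkene, alkyl halide, amine, arene, ester, ketone, sulfide

C=C double bond → alkene.
pendant –CH2NH2: N on sp³ C, no adjacent C=O → amine.
pendant –CH2OH on an sp³ backbone C → alcohol.
pendant –CH2X: halogen on sp³ carbon → alkyl halide.
pendant –OC(=O)CH3: an acyloxy group → ester.
C–S–C linkage → sulfide (thioether).
pendant –COCH3: carbonyl C bonded to two carbons → ketone.
–C6H5 phenyl ring → arene.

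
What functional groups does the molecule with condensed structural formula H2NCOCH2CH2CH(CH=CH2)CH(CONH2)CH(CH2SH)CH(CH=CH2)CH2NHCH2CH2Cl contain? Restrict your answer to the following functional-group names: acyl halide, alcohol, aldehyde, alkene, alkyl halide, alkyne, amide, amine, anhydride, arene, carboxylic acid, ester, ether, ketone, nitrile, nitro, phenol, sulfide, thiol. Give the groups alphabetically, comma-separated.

–C(=O)NH2: carbonyl C bonded to C and to N → amide (the N is not a separate amine).
pendant –CH=CH2: C=C double bond → alkene.
pendant –CONH2: carbonyl C bonded to C and N → amide.
pendant –CH2SH → thiol.
pendant –CH=CH2: C=C double bond → alkene.
C–N–C with sp³ carbons and no adjacent C=O → amine (secondary).
halogen on an sp³ carbon → alkyl halide.

alkene, alkyl halide, amide, amine, thiol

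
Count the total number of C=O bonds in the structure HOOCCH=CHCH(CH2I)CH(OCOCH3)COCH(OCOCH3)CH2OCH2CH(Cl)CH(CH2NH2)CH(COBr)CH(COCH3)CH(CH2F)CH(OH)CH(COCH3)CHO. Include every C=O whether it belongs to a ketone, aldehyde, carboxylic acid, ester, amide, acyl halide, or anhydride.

8

HOOC: carboxylic acid, 1 C=O (running total 1).
CH(OCOCH3): ester, 1 C=O (running total 2).
CO: ketone, 1 C=O (running total 3).
CH(OCOCH3): ester, 1 C=O (running total 4).
CH(COBr): acyl halide, 1 C=O (running total 5).
CH(COCH3): ketone, 1 C=O (running total 6).
CH(COCH3): ketone, 1 C=O (running total 7).
CHO: aldehyde, 1 C=O (running total 8).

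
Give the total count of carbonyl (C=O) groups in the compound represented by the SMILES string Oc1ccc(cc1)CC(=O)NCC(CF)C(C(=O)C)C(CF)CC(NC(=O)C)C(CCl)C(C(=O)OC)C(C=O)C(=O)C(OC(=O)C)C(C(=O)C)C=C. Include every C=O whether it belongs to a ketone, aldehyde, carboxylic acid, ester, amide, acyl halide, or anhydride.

CH2CONHCH2: amide, 1 C=O (running total 1).
CH(COCH3): ketone, 1 C=O (running total 2).
CH(NHCOCH3): amide, 1 C=O (running total 3).
CH(COOCH3): ester, 1 C=O (running total 4).
CH(CHO): aldehyde, 1 C=O (running total 5).
CO: ketone, 1 C=O (running total 6).
CH(OCOCH3): ester, 1 C=O (running total 7).
CH(COCH3): ketone, 1 C=O (running total 8).

8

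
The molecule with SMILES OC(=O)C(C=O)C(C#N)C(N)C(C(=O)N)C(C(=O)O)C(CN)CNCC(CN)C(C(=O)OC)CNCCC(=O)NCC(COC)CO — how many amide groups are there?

Working along the chain:
  HOOC: –COOH: carbonyl C bonded to –OH and C → carboxylic acid (the –OH is not a separate alcohol).
  CH(CHO): pendant –CHO: carbonyl C bonded to C and H → aldehyde.
  CH(CN): pendant –C≡N: nitrile.
  CH(NH2): –NH2 on an sp³ carbon with no adjacent C=O → amine.
  CH(CONH2): pendant –CONH2: carbonyl C bonded to C and N → amide.
  CH(COOH): pendant –COOH: carbonyl C bonded to C and –OH → carboxylic acid.
  CH(CH2NH2): pendant –CH2NH2: N on sp³ C, no adjacent C=O → amine.
  CH2NHCH2: C–N–C with sp³ carbons and no adjacent C=O → amine (secondary).
  CH(CH2NH2): pendant –CH2NH2: N on sp³ C, no adjacent C=O → amine.
  CH(COOCH3): pendant –COOCH3: carbonyl C bonded to C and –OCH3 → ester.
  CH2NHCH2: C–N–C with sp³ carbons and no adjacent C=O → amine (secondary).
  CH2CONHCH2: –C(=O)–N– linkage → amide (the N is not an amine).
  CH(CH2OCH3): pendant –CH2OCH3: C–O–C linkage → ether.
  CH2OH: –OH on an sp³ carbon → alcohol.
Amide appears at: CH(CONH2), CH2CONHCH2 → 2.

2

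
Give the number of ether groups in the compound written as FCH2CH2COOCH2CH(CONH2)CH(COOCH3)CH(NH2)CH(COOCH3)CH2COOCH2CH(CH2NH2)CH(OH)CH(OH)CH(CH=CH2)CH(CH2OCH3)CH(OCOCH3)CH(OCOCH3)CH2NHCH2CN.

Taking each segment in turn:
  FCH2: halogen on an sp³ carbon → alkyl halide.
  CH2COOCH2: –C(=O)–O–C with C on the carbonyl side → ester.
  CH(CONH2): pendant –CONH2: carbonyl C bonded to C and N → amide.
  CH(COOCH3): pendant –COOCH3: carbonyl C bonded to C and –OCH3 → ester.
  CH(NH2): –NH2 on an sp³ carbon with no adjacent C=O → amine.
  CH(COOCH3): pendant –COOCH3: carbonyl C bonded to C and –OCH3 → ester.
  CH2COOCH2: –C(=O)–O–C with C on the carbonyl side → ester.
  CH(CH2NH2): pendant –CH2NH2: N on sp³ C, no adjacent C=O → amine.
  CH(OH): –OH on an sp³ carbon → alcohol (secondary).
  CH(OH): –OH on an sp³ carbon → alcohol (secondary).
  CH(CH=CH2): pendant –CH=CH2: C=C double bond → alkene.
  CH(CH2OCH3): pendant –CH2OCH3: C–O–C linkage → ether.
  CH(OCOCH3): pendant –OC(=O)CH3: an acyloxy group → ester.
  CH(OCOCH3): pendant –OC(=O)CH3: an acyloxy group → ester.
  CH2NHCH2: C–N–C with sp³ carbons and no adjacent C=O → amine (secondary).
  CN: –C≡N: carbon triple-bonded to nitrogen → nitrile.
Ether appears at: CH(CH2OCH3) → 1.

1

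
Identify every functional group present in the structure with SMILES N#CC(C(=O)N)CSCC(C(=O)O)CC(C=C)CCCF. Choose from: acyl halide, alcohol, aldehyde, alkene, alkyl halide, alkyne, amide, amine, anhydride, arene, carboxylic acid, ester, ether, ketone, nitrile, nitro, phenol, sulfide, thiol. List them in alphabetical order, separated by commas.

alkene, alkyl halide, amide, carboxylic acid, nitrile, sulfide

N≡C–: carbon triple-bonded to nitrogen → nitrile.
pendant –CONH2: carbonyl C bonded to C and N → amide.
C–S–C linkage → sulfide (thioether).
pendant –COOH: carbonyl C bonded to C and –OH → carboxylic acid.
pendant –CH=CH2: C=C double bond → alkene.
halogen on an sp³ carbon → alkyl halide.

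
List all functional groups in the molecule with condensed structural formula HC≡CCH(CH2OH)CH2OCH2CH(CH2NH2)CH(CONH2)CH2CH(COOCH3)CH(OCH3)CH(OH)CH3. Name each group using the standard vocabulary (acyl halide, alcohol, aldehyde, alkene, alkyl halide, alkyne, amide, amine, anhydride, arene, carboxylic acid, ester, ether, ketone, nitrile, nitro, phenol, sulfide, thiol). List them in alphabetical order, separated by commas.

Working along the chain:
  HC≡C: C≡C triple bond → alkyne.
  CH(CH2OH): pendant –CH2OH on an sp³ backbone C → alcohol.
  CH2OCH2: C–O–C with sp³ carbons on both sides and no adjacent C=O → ether.
  CH(CH2NH2): pendant –CH2NH2: N on sp³ C, no adjacent C=O → amine.
  CH(CONH2): pendant –CONH2: carbonyl C bonded to C and N → amide.
  CH(COOCH3): pendant –COOCH3: carbonyl C bonded to C and –OCH3 → ester.
  CH(OCH3): pendant –OCH3: C–O–C with sp³ C, no adjacent C=O → ether.
  CH(OH): –OH on an sp³ carbon → alcohol (secondary).

alcohol, alkyne, amide, amine, ester, ether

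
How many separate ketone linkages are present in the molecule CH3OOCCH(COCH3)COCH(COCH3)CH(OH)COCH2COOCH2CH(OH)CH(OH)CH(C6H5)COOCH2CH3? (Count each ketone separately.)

CH3O–C(=O)–: carbonyl C bonded to C and to –OCH3 → ester (not ketone + ether).
pendant –COCH3: carbonyl C bonded to two carbons → ketone.
–C(=O)– with carbon on both sides → ketone.
pendant –COCH3: carbonyl C bonded to two carbons → ketone.
–OH on an sp³ carbon → alcohol (secondary).
–C(=O)– with carbon on both sides → ketone.
–C(=O)–O–C with C on the carbonyl side → ester.
–OH on an sp³ carbon → alcohol (secondary).
–OH on an sp³ carbon → alcohol (secondary).
pendant –C6H5: benzene ring → arene.
–C(=O)OCH2CH3: carbonyl C bonded to C and to –OEt → ester.
Ketone appears at: CH(COCH3), CO, CH(COCH3), CO → 4.

4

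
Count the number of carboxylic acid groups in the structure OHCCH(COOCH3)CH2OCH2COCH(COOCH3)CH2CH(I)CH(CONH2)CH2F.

Taking each segment in turn:
  OHC: terminal –CHO: carbonyl C bonded to H and C → aldehyde.
  CH(COOCH3): pendant –COOCH3: carbonyl C bonded to C and –OCH3 → ester.
  CH2OCH2: C–O–C with sp³ carbons on both sides and no adjacent C=O → ether.
  CO: –C(=O)– with carbon on both sides → ketone.
  CH(COOCH3): pendant –COOCH3: carbonyl C bonded to C and –OCH3 → ester.
  CH(I): halogen on an sp³ carbon → alkyl halide.
  CH(CONH2): pendant –CONH2: carbonyl C bonded to C and N → amide.
  CH2F: halogen on an sp³ carbon → alkyl halide.
No segment is a carboxylic acid: OHC is aldehyde, not carboxylic acid; CH(COOCH3) is ester, not carboxylic acid; CH(COOCH3) is ester, not carboxylic acid. → 0.

0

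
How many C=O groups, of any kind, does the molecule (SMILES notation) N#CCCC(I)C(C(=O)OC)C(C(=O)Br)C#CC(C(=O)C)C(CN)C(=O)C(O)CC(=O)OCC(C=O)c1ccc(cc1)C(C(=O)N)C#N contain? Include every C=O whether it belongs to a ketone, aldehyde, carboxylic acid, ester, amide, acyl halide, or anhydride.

7

CH(COOCH3): ester, 1 C=O (running total 1).
CH(COBr): acyl halide, 1 C=O (running total 2).
CH(COCH3): ketone, 1 C=O (running total 3).
CO: ketone, 1 C=O (running total 4).
CH2COOCH2: ester, 1 C=O (running total 5).
CH(CHO): aldehyde, 1 C=O (running total 6).
CH(CONH2): amide, 1 C=O (running total 7).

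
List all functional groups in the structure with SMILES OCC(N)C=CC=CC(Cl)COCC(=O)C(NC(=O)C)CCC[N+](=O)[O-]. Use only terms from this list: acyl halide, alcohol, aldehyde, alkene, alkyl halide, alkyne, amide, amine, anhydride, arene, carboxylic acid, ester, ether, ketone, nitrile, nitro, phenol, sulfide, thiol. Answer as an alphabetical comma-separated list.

HO– on an sp³ carbon → alcohol.
–NH2 on an sp³ carbon with no adjacent C=O → amine.
C=C double bond → alkene.
C=C double bond → alkene.
halogen on an sp³ carbon → alkyl halide.
C–O–C with sp³ carbons on both sides and no adjacent C=O → ether.
–C(=O)– with carbon on both sides → ketone.
pendant –NHC(=O)CH3: N bonded to a carbonyl → amide (not amine).
–NO2 on carbon → nitro group.

alcohol, alkene, alkyl halide, amide, amine, ether, ketone, nitro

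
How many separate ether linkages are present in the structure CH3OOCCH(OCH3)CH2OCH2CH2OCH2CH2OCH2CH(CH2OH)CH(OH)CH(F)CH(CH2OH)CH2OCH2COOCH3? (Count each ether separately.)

Reading the structure from left to right:
  CH3OOC: CH3O–C(=O)–: carbonyl C bonded to C and to –OCH3 → ester (not ketone + ether).
  CH(OCH3): pendant –OCH3: C–O–C with sp³ C, no adjacent C=O → ether.
  CH2OCH2: C–O–C with sp³ carbons on both sides and no adjacent C=O → ether.
  CH2OCH2: C–O–C with sp³ carbons on both sides and no adjacent C=O → ether.
  CH2OCH2: C–O–C with sp³ carbons on both sides and no adjacent C=O → ether.
  CH(CH2OH): pendant –CH2OH on an sp³ backbone C → alcohol.
  CH(OH): –OH on an sp³ carbon → alcohol (secondary).
  CH(F): halogen on an sp³ carbon → alkyl halide.
  CH(CH2OH): pendant –CH2OH on an sp³ backbone C → alcohol.
  CH2OCH2: C–O–C with sp³ carbons on both sides and no adjacent C=O → ether.
  COOCH3: –C(=O)OCH3: carbonyl C bonded to C and to –OCH3 → ester (not ketone + ether).
Ether appears at: CH(OCH3), CH2OCH2, CH2OCH2, CH2OCH2, CH2OCH2 → 5.

5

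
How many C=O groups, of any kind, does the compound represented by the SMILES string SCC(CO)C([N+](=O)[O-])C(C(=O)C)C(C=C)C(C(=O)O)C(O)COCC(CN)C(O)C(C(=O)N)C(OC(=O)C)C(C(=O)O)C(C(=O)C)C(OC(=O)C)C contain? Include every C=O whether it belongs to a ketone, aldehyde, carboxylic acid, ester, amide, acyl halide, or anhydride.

7

CH(COCH3): ketone, 1 C=O (running total 1).
CH(COOH): carboxylic acid, 1 C=O (running total 2).
CH(CONH2): amide, 1 C=O (running total 3).
CH(OCOCH3): ester, 1 C=O (running total 4).
CH(COOH): carboxylic acid, 1 C=O (running total 5).
CH(COCH3): ketone, 1 C=O (running total 6).
CH(OCOCH3): ester, 1 C=O (running total 7).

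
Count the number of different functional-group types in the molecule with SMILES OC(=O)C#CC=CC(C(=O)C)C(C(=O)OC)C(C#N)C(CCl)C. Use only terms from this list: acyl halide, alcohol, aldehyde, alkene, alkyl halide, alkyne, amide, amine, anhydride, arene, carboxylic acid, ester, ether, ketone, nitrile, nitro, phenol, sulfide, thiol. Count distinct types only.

Taking each segment in turn:
  HOOC: –COOH: carbonyl C bonded to –OH and C → carboxylic acid (the –OH is not a separate alcohol).
  C≡C: C≡C triple bond → alkyne.
  CH=CH: C=C double bond → alkene.
  CH(COCH3): pendant –COCH3: carbonyl C bonded to two carbons → ketone.
  CH(COOCH3): pendant –COOCH3: carbonyl C bonded to C and –OCH3 → ester.
  CH(CN): pendant –C≡N: nitrile.
  CH(CH2Cl): pendant –CH2X: halogen on sp³ carbon → alkyl halide.
Distinct types present: alkene, alkyl halide, alkyne, carboxylic acid, ester, ketone, nitrile.

7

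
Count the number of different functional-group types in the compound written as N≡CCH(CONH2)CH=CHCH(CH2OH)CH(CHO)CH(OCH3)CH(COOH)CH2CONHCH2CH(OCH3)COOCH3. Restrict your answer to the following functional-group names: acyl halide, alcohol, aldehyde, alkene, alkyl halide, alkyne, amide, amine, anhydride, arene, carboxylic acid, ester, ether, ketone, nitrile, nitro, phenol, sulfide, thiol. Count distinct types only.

Taking each segment in turn:
  N≡C: N≡C–: carbon triple-bonded to nitrogen → nitrile.
  CH(CONH2): pendant –CONH2: carbonyl C bonded to C and N → amide.
  CH=CH: C=C double bond → alkene.
  CH(CH2OH): pendant –CH2OH on an sp³ backbone C → alcohol.
  CH(CHO): pendant –CHO: carbonyl C bonded to C and H → aldehyde.
  CH(OCH3): pendant –OCH3: C–O–C with sp³ C, no adjacent C=O → ether.
  CH(COOH): pendant –COOH: carbonyl C bonded to C and –OH → carboxylic acid.
  CH2CONHCH2: –C(=O)–N– linkage → amide (the N is not an amine).
  CH(OCH3): pendant –OCH3: C–O–C with sp³ C, no adjacent C=O → ether.
  COOCH3: –C(=O)OCH3: carbonyl C bonded to C and to –OCH3 → ester (not ketone + ether).
Distinct types present: alcohol, aldehyde, alkene, amide, carboxylic acid, ester, ether, nitrile.

8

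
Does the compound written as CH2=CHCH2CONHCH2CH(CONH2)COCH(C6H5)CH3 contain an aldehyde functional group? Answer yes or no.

no

Reading the structure from left to right:
  CH2=CH: C=C double bond → alkene.
  CH2CONHCH2: –C(=O)–N– linkage → amide (the N is not an amine).
  CH(CONH2): pendant –CONH2: carbonyl C bonded to C and N → amide.
  CO: –C(=O)– with carbon on both sides → ketone.
  CH(C6H5): pendant –C6H5: benzene ring → arene.
In CO, the carbonyl carbon is bonded to two carbons, so it is a ketone, not an aldehyde.
The groups actually present are: alkene, amide, arene, ketone.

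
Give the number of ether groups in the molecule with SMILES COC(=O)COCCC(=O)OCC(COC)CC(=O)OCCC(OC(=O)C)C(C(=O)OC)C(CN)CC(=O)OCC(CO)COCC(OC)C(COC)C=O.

5

Taking each segment in turn:
  CH3OOC: CH3O–C(=O)–: carbonyl C bonded to C and to –OCH3 → ester (not ketone + ether).
  CH2OCH2: C–O–C with sp³ carbons on both sides and no adjacent C=O → ether.
  CH2COOCH2: –C(=O)–O–C with C on the carbonyl side → ester.
  CH(CH2OCH3): pendant –CH2OCH3: C–O–C linkage → ether.
  CH2COOCH2: –C(=O)–O–C with C on the carbonyl side → ester.
  CH(OCOCH3): pendant –OC(=O)CH3: an acyloxy group → ester.
  CH(COOCH3): pendant –COOCH3: carbonyl C bonded to C and –OCH3 → ester.
  CH(CH2NH2): pendant –CH2NH2: N on sp³ C, no adjacent C=O → amine.
  CH2COOCH2: –C(=O)–O–C with C on the carbonyl side → ester.
  CH(CH2OH): pendant –CH2OH on an sp³ backbone C → alcohol.
  CH2OCH2: C–O–C with sp³ carbons on both sides and no adjacent C=O → ether.
  CH(OCH3): pendant –OCH3: C–O–C with sp³ C, no adjacent C=O → ether.
  CH(CH2OCH3): pendant –CH2OCH3: C–O–C linkage → ether.
  CHO: terminal –CHO: carbonyl C bonded to H and C → aldehyde.
Ether appears at: CH2OCH2, CH(CH2OCH3), CH2OCH2, CH(OCH3), CH(CH2OCH3) → 5.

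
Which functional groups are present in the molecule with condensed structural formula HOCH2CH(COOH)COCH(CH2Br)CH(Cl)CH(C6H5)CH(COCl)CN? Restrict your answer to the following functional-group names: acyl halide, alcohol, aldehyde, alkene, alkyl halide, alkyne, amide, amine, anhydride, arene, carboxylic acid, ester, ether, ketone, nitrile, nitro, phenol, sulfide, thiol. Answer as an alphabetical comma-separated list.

HO– on an sp³ carbon → alcohol.
pendant –COOH: carbonyl C bonded to C and –OH → carboxylic acid.
–C(=O)– with carbon on both sides → ketone.
pendant –CH2X: halogen on sp³ carbon → alkyl halide.
halogen on an sp³ carbon → alkyl halide.
pendant –C6H5: benzene ring → arene.
pendant –C(=O)X: carbonyl C bonded to C and halogen → acyl halide.
–C≡N: carbon triple-bonded to nitrogen → nitrile.

acyl halide, alcohol, alkyl halide, arene, carboxylic acid, ketone, nitrile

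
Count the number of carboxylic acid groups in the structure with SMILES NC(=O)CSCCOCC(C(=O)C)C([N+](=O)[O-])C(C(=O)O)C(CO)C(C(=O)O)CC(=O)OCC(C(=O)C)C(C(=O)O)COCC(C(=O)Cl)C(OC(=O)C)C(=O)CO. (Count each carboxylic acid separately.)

–C(=O)NH2: carbonyl C bonded to C and to N → amide (the N is not a separate amine).
C–S–C linkage → sulfide (thioether).
C–O–C with sp³ carbons on both sides and no adjacent C=O → ether.
pendant –COCH3: carbonyl C bonded to two carbons → ketone.
–NO2 on an sp³ carbon → nitro (the N=O is not a carbonyl).
pendant –COOH: carbonyl C bonded to C and –OH → carboxylic acid.
pendant –CH2OH on an sp³ backbone C → alcohol.
pendant –COOH: carbonyl C bonded to C and –OH → carboxylic acid.
–C(=O)–O–C with C on the carbonyl side → ester.
pendant –COCH3: carbonyl C bonded to two carbons → ketone.
pendant –COOH: carbonyl C bonded to C and –OH → carboxylic acid.
C–O–C with sp³ carbons on both sides and no adjacent C=O → ether.
pendant –C(=O)X: carbonyl C bonded to C and halogen → acyl halide.
pendant –OC(=O)CH3: an acyloxy group → ester.
–C(=O)– with carbon on both sides → ketone.
–OH on an sp³ carbon → alcohol.
Carboxylic acid appears at: CH(COOH), CH(COOH), CH(COOH) → 3.

3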